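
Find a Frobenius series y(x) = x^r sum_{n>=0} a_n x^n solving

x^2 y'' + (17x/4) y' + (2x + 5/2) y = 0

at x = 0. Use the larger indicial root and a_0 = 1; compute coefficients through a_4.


Write in Frobenius form y'' + (p(x)/x) y' + (q(x)/x^2) y = 0:
  p(x) = 17/4,  q(x) = 2x + 5/2.
Indicial equation: r(r-1) + (17/4) r + (5/2) = 0 -> roots r_1 = -5/4, r_2 = -2.
Take r = r_1 = -5/4. Let y(x) = x^r sum_{n>=0} a_n x^n with a_0 = 1.
Substitute y = x^r sum a_n x^n and match x^{r+n}. The recurrence is
  D(n) a_n + 2 a_{n-1} = 0,  where D(n) = (r+n)(r+n-1) + (17/4)(r+n) + (5/2).
  a_n = -2 / D(n) * a_{n-1}.
Since the indicial polynomial factors as (r - r_1)(r - r_2), D(n) = (r_1 + n - r_1)(r_1 + n - r_2) = n(n + 3/4).
Evaluating step by step (a_0 = 1):
  n = 1: D(1) = 1(1 + 3/4) = 7/4; numerator = -2(1) = -2; a_1 = (-2)/(7/4) = -8/7
  n = 2: D(2) = 2(2 + 3/4) = 11/2; numerator = -2(-8/7) = 16/7; a_2 = (16/7)/(11/2) = 32/77
  n = 3: D(3) = 3(3 + 3/4) = 45/4; numerator = -2(32/77) = -64/77; a_3 = (-64/77)/(45/4) = -256/3465
  n = 4: D(4) = 4(4 + 3/4) = 19; numerator = -2(-256/3465) = 512/3465; a_4 = (512/3465)/(19) = 512/65835

r = -5/4; a_0 = 1; a_1 = -8/7; a_2 = 32/77; a_3 = -256/3465; a_4 = 512/65835


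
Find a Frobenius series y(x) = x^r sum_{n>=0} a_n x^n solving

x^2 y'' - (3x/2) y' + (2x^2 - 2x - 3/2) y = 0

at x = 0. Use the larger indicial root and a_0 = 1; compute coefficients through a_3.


Write in Frobenius form y'' + (p(x)/x) y' + (q(x)/x^2) y = 0:
  p(x) = -3/2,  q(x) = 2x^2 - 2x - 3/2.
Indicial equation: r(r-1) + (-3/2) r + (-3/2) = 0 -> roots r_1 = 3, r_2 = -1/2.
Take r = r_1 = 3. Let y(x) = x^r sum_{n>=0} a_n x^n with a_0 = 1.
Substitute y = x^r sum a_n x^n and match x^{r+n}. The recurrence is
  D(n) a_n - 2 a_{n-1} + 2 a_{n-2} = 0,  where D(n) = (r+n)(r+n-1) + (-3/2)(r+n) + (-3/2).
  a_n = [2 a_{n-1} - 2 a_{n-2}] / D(n).
Since the indicial polynomial factors as (r - r_1)(r - r_2), D(n) = (r_1 + n - r_1)(r_1 + n - r_2) = n(n + 7/2).
Evaluating step by step (a_0 = 1):
  n = 1: D(1) = 1(1 + 7/2) = 9/2; numerator = 2(1) = 2; a_1 = (2)/(9/2) = 4/9
  n = 2: D(2) = 2(2 + 7/2) = 11; numerator = 2(4/9) - 2(1) = -10/9; a_2 = (-10/9)/(11) = -10/99
  n = 3: D(3) = 3(3 + 7/2) = 39/2; numerator = 2(-10/99) - 2(4/9) = -12/11; a_3 = (-12/11)/(39/2) = -8/143

r = 3; a_0 = 1; a_1 = 4/9; a_2 = -10/99; a_3 = -8/143


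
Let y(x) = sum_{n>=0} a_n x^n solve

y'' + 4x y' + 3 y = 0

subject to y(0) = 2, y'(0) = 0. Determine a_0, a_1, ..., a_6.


Ansatz: y(x) = sum_{n>=0} a_n x^n, so y'(x) = sum_{n>=1} n a_n x^(n-1) and y''(x) = sum_{n>=2} n(n-1) a_n x^(n-2).
Substitute into P(x) y'' + Q(x) y' + R(x) y = 0 with P(x) = 1, Q(x) = 4x, R(x) = 3, and match powers of x.
Initial conditions: a_0 = 2, a_1 = 0.
Setting the coefficient of each power of x to zero and solving order by order (substituting the coefficients already found):
  x^0: 2 a_2 + 3 a_0 = 0  ->  2 a_2 = -3 a_0 = -6  ->  a_2 = -3
  x^1: 6 a_3 + 7 a_1 = 0  ->  6 a_3 = -7 a_1 = 0  ->  a_3 = 0
  x^2: 12 a_4 + 11 a_2 = 0  ->  12 a_4 = -11 a_2 = 33  ->  a_4 = 11/4
  x^3: 20 a_5 + 15 a_3 = 0  ->  20 a_5 = -15 a_3 = 0  ->  a_5 = 0
  x^4: 30 a_6 + 19 a_4 = 0  ->  30 a_6 = -19 a_4 = -209/4  ->  a_6 = -209/120
Truncated series: y(x) = 2 - 3 x^2 + (11/4) x^4 - (209/120) x^6 + O(x^7).

a_0 = 2; a_1 = 0; a_2 = -3; a_3 = 0; a_4 = 11/4; a_5 = 0; a_6 = -209/120


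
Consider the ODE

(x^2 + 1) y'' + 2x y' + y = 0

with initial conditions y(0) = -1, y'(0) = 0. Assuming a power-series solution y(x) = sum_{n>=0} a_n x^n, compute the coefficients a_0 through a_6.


Ansatz: y(x) = sum_{n>=0} a_n x^n, so y'(x) = sum_{n>=1} n a_n x^(n-1) and y''(x) = sum_{n>=2} n(n-1) a_n x^(n-2).
Substitute into P(x) y'' + Q(x) y' + R(x) y = 0 with P(x) = x^2 + 1, Q(x) = 2x, R(x) = 1, and match powers of x.
Initial conditions: a_0 = -1, a_1 = 0.
Setting the coefficient of each power of x to zero and solving order by order (substituting the coefficients already found):
  x^0: 2 a_2 + a_0 = 0  ->  2 a_2 = -a_0 = 1  ->  a_2 = 1/2
  x^1: 6 a_3 + 3 a_1 = 0  ->  6 a_3 = -3 a_1 = 0  ->  a_3 = 0
  x^2: 12 a_4 + 7 a_2 = 0  ->  12 a_4 = -7 a_2 = -7/2  ->  a_4 = -7/24
  x^3: 20 a_5 + 13 a_3 = 0  ->  20 a_5 = -13 a_3 = 0  ->  a_5 = 0
  x^4: 30 a_6 + 21 a_4 = 0  ->  30 a_6 = -21 a_4 = 49/8  ->  a_6 = 49/240
Truncated series: y(x) = -1 + (1/2) x^2 - (7/24) x^4 + (49/240) x^6 + O(x^7).

a_0 = -1; a_1 = 0; a_2 = 1/2; a_3 = 0; a_4 = -7/24; a_5 = 0; a_6 = 49/240


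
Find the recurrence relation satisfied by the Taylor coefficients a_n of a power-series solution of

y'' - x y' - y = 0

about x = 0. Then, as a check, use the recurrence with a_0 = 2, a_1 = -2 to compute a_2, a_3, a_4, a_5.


Substitute y = sum_n a_n x^n.
y''(x) has coefficient (n+2)(n+1) a_{n+2} at x^n;
-x y'(x) has coefficient -n a_n at x^n (shift);
-y(x) has coefficient -1 a_n at x^n.
Matching x^n: (n+2)(n+1) a_{n+2} + (-n - 1) a_n = 0.
Thus a_{n+2} = (n + 1) / ((n+1)(n+2)) * a_n.

Check with a_0 = 2, a_1 = -2 (apply the recurrence for n = 0, 1, 2, 3): a_0 = 2, a_1 = -2, a_2 = 1, a_3 = -2/3, a_4 = 1/4, a_5 = -2/15.

a_(n+2) = (n + 1) / ((n+1)(n+2)) * a_n; check: a_0 = 2, a_1 = -2, a_2 = 1, a_3 = -2/3, a_4 = 1/4, a_5 = -2/15


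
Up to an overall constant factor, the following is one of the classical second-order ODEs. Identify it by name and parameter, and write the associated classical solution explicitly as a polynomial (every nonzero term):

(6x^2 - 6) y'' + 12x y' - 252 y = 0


All three coefficients share the factor -6; dividing through by -6 gives  (1 - x^2) y'' - 2x y' + 42 y = 0.
This matches the Legendre equation (1 - x^2) y'' - 2x y' + n(n+1) y = 0 (note the -2x y' term) with n(n+1) = 42, so n = 6; the polynomial solution is P_6(x).
With y = sum_k a_k x^k, matching x^k gives (k+2)(k+1) a_{k+2} = [k(k+1) - n(n+1)] a_k = (k - 6)(k + 7) a_k. The right side vanishes at k = 6, so the series with the parity of 6 terminates at degree 6.
Standard normalization (P_n(1) = 1): leading coefficient (2n)!/(2^n (n!)^2) = 479001600/(64*518400) = 231/16, so a_6 = 231/16. Work downward with a_k = (k+1)(k+2) a_{k+2} / ((k - 6)(k + 7)):
  a_4 = (5)(6)(231/16) / ((4 - 6)(4 + 7)) = (3465/8)/(-22) = -315/16
  a_2 = (3)(4)(-315/16) / ((2 - 6)(2 + 7)) = (-945/4)/(-36) = 105/16
  a_0 = (1)(2)(105/16) / ((0 - 6)(0 + 7)) = (105/8)/(-42) = -5/16
Hence P_6(x) = 231 x^6/16 - 315 x^4/16 + 105 x^2/16 - 5/16.

P_6(x); series = 231 x^6/16 - 315 x^4/16 + 105 x^2/16 - 5/16


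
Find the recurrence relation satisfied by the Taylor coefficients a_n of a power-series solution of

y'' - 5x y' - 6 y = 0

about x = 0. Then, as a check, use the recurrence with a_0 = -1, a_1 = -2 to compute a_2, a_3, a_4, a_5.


Substitute y = sum_n a_n x^n.
y''(x) has coefficient (n+2)(n+1) a_{n+2} at x^n;
-5 x y'(x) has coefficient -5 n a_n at x^n (shift);
-6 y(x) has coefficient -6 a_n at x^n.
Matching x^n: (n+2)(n+1) a_{n+2} + (-5n - 6) a_n = 0.
Thus a_{n+2} = (5n + 6) / ((n+1)(n+2)) * a_n.

Check with a_0 = -1, a_1 = -2 (apply the recurrence for n = 0, 1, 2, 3): a_0 = -1, a_1 = -2, a_2 = -3, a_3 = -11/3, a_4 = -4, a_5 = -77/20.

a_(n+2) = (5n + 6) / ((n+1)(n+2)) * a_n; check: a_0 = -1, a_1 = -2, a_2 = -3, a_3 = -11/3, a_4 = -4, a_5 = -77/20


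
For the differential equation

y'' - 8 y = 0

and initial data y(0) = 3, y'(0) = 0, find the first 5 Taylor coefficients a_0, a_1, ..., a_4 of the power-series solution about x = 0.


Ansatz: y(x) = sum_{n>=0} a_n x^n, so y'(x) = sum_{n>=1} n a_n x^(n-1) and y''(x) = sum_{n>=2} n(n-1) a_n x^(n-2).
Substitute into P(x) y'' + Q(x) y' + R(x) y = 0 with P(x) = 1, Q(x) = 0, R(x) = -8, and match powers of x.
Initial conditions: a_0 = 3, a_1 = 0.
Setting the coefficient of each power of x to zero and solving order by order (substituting the coefficients already found):
  x^0: 2 a_2 - 8 a_0 = 0  ->  2 a_2 = 8 a_0 = 24  ->  a_2 = 12
  x^1: 6 a_3 - 8 a_1 = 0  ->  6 a_3 = 8 a_1 = 0  ->  a_3 = 0
  x^2: 12 a_4 - 8 a_2 = 0  ->  12 a_4 = 8 a_2 = 96  ->  a_4 = 8
Truncated series: y(x) = 3 + 12 x^2 + 8 x^4 + O(x^5).

a_0 = 3; a_1 = 0; a_2 = 12; a_3 = 0; a_4 = 8


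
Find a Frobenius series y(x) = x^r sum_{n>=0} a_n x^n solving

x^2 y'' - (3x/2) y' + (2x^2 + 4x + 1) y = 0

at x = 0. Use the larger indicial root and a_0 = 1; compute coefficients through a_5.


Write in Frobenius form y'' + (p(x)/x) y' + (q(x)/x^2) y = 0:
  p(x) = -3/2,  q(x) = 2x^2 + 4x + 1.
Indicial equation: r(r-1) + (-3/2) r + (1) = 0 -> roots r_1 = 2, r_2 = 1/2.
Take r = r_1 = 2. Let y(x) = x^r sum_{n>=0} a_n x^n with a_0 = 1.
Substitute y = x^r sum a_n x^n and match x^{r+n}. The recurrence is
  D(n) a_n + 4 a_{n-1} + 2 a_{n-2} = 0,  where D(n) = (r+n)(r+n-1) + (-3/2)(r+n) + (1).
  a_n = [-4 a_{n-1} - 2 a_{n-2}] / D(n).
Since the indicial polynomial factors as (r - r_1)(r - r_2), D(n) = (r_1 + n - r_1)(r_1 + n - r_2) = n(n + 3/2).
Evaluating step by step (a_0 = 1):
  n = 1: D(1) = 1(1 + 3/2) = 5/2; numerator = -4(1) = -4; a_1 = (-4)/(5/2) = -8/5
  n = 2: D(2) = 2(2 + 3/2) = 7; numerator = -4(-8/5) - 2(1) = 22/5; a_2 = (22/5)/(7) = 22/35
  n = 3: D(3) = 3(3 + 3/2) = 27/2; numerator = -4(22/35) - 2(-8/5) = 24/35; a_3 = (24/35)/(27/2) = 16/315
  n = 4: D(4) = 4(4 + 3/2) = 22; numerator = -4(16/315) - 2(22/35) = -92/63; a_4 = (-92/63)/(22) = -46/693
  n = 5: D(5) = 5(5 + 3/2) = 65/2; numerator = -4(-46/693) - 2(16/315) = 568/3465; a_5 = (568/3465)/(65/2) = 1136/225225

r = 2; a_0 = 1; a_1 = -8/5; a_2 = 22/35; a_3 = 16/315; a_4 = -46/693; a_5 = 1136/225225


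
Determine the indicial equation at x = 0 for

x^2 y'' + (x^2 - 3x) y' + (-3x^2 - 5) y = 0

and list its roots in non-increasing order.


Divide by x^2 to reach normal form y'' + P_1(x) y' + P_2(x) y = 0 with P_1(x) = 1 - 3/x and P_2(x) = -3 - 5/x^2.
x = 0 is a singular point because the y'-coefficient 1 - 3/x has a pole at x = 0 and the y-coefficient -3 - 5/x^2 has a pole at x = 0.
It is a regular singular point because x P_1(x) = p(x) = x - 3 and x^2 P_2(x) = q(x) = -3x^2 - 5 are polynomials, hence analytic at x = 0.
p(0) = -3,  q(0) = -5.
Indicial equation: r(r-1) + p(0) r + q(0) = 0, i.e. r^2 + (p(0) - 1) r + q(0) = 0, i.e. r^2 - 4 r - 5 = 0.
Discriminant: (-4)^2 - 4(-5) = 36, so r = (4 ± 6)/2.
Solving: r_1 = 5, r_2 = -1.

indicial: r^2 - 4 r - 5 = 0; roots r_1 = 5, r_2 = -1


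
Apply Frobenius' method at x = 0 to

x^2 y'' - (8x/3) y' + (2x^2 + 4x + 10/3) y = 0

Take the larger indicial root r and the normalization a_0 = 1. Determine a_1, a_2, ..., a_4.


Write in Frobenius form y'' + (p(x)/x) y' + (q(x)/x^2) y = 0:
  p(x) = -8/3,  q(x) = 2x^2 + 4x + 10/3.
Indicial equation: r(r-1) + (-8/3) r + (10/3) = 0 -> roots r_1 = 2, r_2 = 5/3.
Take r = r_1 = 2. Let y(x) = x^r sum_{n>=0} a_n x^n with a_0 = 1.
Substitute y = x^r sum a_n x^n and match x^{r+n}. The recurrence is
  D(n) a_n + 4 a_{n-1} + 2 a_{n-2} = 0,  where D(n) = (r+n)(r+n-1) + (-8/3)(r+n) + (10/3).
  a_n = [-4 a_{n-1} - 2 a_{n-2}] / D(n).
Since the indicial polynomial factors as (r - r_1)(r - r_2), D(n) = (r_1 + n - r_1)(r_1 + n - r_2) = n(n + 1/3).
Evaluating step by step (a_0 = 1):
  n = 1: D(1) = 1(1 + 1/3) = 4/3; numerator = -4(1) = -4; a_1 = (-4)/(4/3) = -3
  n = 2: D(2) = 2(2 + 1/3) = 14/3; numerator = -4(-3) - 2(1) = 10; a_2 = (10)/(14/3) = 15/7
  n = 3: D(3) = 3(3 + 1/3) = 10; numerator = -4(15/7) - 2(-3) = -18/7; a_3 = (-18/7)/(10) = -9/35
  n = 4: D(4) = 4(4 + 1/3) = 52/3; numerator = -4(-9/35) - 2(15/7) = -114/35; a_4 = (-114/35)/(52/3) = -171/910

r = 2; a_0 = 1; a_1 = -3; a_2 = 15/7; a_3 = -9/35; a_4 = -171/910


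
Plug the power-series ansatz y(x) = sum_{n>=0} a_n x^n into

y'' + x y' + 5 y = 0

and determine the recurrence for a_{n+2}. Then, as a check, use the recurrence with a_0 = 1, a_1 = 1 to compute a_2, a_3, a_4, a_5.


Substitute y = sum_n a_n x^n.
y''(x) has coefficient (n+2)(n+1) a_{n+2} at x^n;
x y'(x) has coefficient n a_n at x^n (shift);
5 y(x) has coefficient 5 a_n at x^n.
Matching x^n: (n+2)(n+1) a_{n+2} + (n + 5) a_n = 0.
Thus a_{n+2} = (-n - 5) / ((n+1)(n+2)) * a_n.

Check with a_0 = 1, a_1 = 1 (apply the recurrence for n = 0, 1, 2, 3): a_0 = 1, a_1 = 1, a_2 = -5/2, a_3 = -1, a_4 = 35/24, a_5 = 2/5.

a_(n+2) = (-n - 5) / ((n+1)(n+2)) * a_n; check: a_0 = 1, a_1 = 1, a_2 = -5/2, a_3 = -1, a_4 = 35/24, a_5 = 2/5


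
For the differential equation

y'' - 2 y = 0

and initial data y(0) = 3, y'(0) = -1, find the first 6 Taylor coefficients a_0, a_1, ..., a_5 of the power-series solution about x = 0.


Ansatz: y(x) = sum_{n>=0} a_n x^n, so y'(x) = sum_{n>=1} n a_n x^(n-1) and y''(x) = sum_{n>=2} n(n-1) a_n x^(n-2).
Substitute into P(x) y'' + Q(x) y' + R(x) y = 0 with P(x) = 1, Q(x) = 0, R(x) = -2, and match powers of x.
Initial conditions: a_0 = 3, a_1 = -1.
Setting the coefficient of each power of x to zero and solving order by order (substituting the coefficients already found):
  x^0: 2 a_2 - 2 a_0 = 0  ->  2 a_2 = 2 a_0 = 6  ->  a_2 = 3
  x^1: 6 a_3 - 2 a_1 = 0  ->  6 a_3 = 2 a_1 = -2  ->  a_3 = -1/3
  x^2: 12 a_4 - 2 a_2 = 0  ->  12 a_4 = 2 a_2 = 6  ->  a_4 = 1/2
  x^3: 20 a_5 - 2 a_3 = 0  ->  20 a_5 = 2 a_3 = -2/3  ->  a_5 = -1/30
Truncated series: y(x) = 3 - x + 3 x^2 - (1/3) x^3 + (1/2) x^4 - (1/30) x^5 + O(x^6).

a_0 = 3; a_1 = -1; a_2 = 3; a_3 = -1/3; a_4 = 1/2; a_5 = -1/30


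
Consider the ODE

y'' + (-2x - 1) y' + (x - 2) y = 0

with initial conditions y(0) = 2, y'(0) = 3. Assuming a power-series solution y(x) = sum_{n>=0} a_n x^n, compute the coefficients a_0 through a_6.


Ansatz: y(x) = sum_{n>=0} a_n x^n, so y'(x) = sum_{n>=1} n a_n x^(n-1) and y''(x) = sum_{n>=2} n(n-1) a_n x^(n-2).
Substitute into P(x) y'' + Q(x) y' + R(x) y = 0 with P(x) = 1, Q(x) = -2x - 1, R(x) = x - 2, and match powers of x.
Initial conditions: a_0 = 2, a_1 = 3.
Setting the coefficient of each power of x to zero and solving order by order (substituting the coefficients already found):
  x^0: 2 a_2 - a_1 - 2 a_0 = 0  ->  2 a_2 = a_1 + 2 a_0 = 7  ->  a_2 = 7/2
  x^1: 6 a_3 - 2 a_2 - 4 a_1 + a_0 = 0  ->  6 a_3 = 2 a_2 + 4 a_1 - a_0 = 17  ->  a_3 = 17/6
  x^2: 12 a_4 - 3 a_3 - 6 a_2 + a_1 = 0  ->  12 a_4 = 3 a_3 + 6 a_2 - a_1 = 53/2  ->  a_4 = 53/24
  x^3: 20 a_5 - 4 a_4 - 8 a_3 + a_2 = 0  ->  20 a_5 = 4 a_4 + 8 a_3 - a_2 = 28  ->  a_5 = 7/5
  x^4: 30 a_6 - 5 a_5 - 10 a_4 + a_3 = 0  ->  30 a_6 = 5 a_5 + 10 a_4 - a_3 = 105/4  ->  a_6 = 7/8
Truncated series: y(x) = 2 + 3 x + (7/2) x^2 + (17/6) x^3 + (53/24) x^4 + (7/5) x^5 + (7/8) x^6 + O(x^7).

a_0 = 2; a_1 = 3; a_2 = 7/2; a_3 = 17/6; a_4 = 53/24; a_5 = 7/5; a_6 = 7/8


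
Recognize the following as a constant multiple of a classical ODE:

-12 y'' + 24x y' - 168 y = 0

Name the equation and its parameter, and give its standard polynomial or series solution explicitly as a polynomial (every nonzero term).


All three coefficients share the factor -12; dividing through by -12 gives  y'' - 2x y' + 14 y = 0.
This matches the Hermite equation y'' - 2x y' + 2n y = 0 with 2n = 14, so n = 7; the polynomial solution is H_7(x).
With y = sum_k a_k x^k, matching x^k gives (k+2)(k+1) a_{k+2} = 2(k - n) a_k = 2(k - 7) a_k. The right side vanishes at k = 7, so the series with the parity of 7 terminates at degree 7.
Standard normalization: leading coefficient of H_n is 2^n, so a_7 = 2^7 = 128. Work downward with a_k = (k+1)(k+2) a_{k+2} / (2(k - n)):
  a_5 = (6)(7)(128) / (2(5 - 7)) = 5376/(-4) = -1344
  a_3 = (4)(5)(-1344) / (2(3 - 7)) = -26880/(-8) = 3360
  a_1 = (2)(3)(3360) / (2(1 - 7)) = 20160/(-12) = -1680
Hence H_7(x) = 128 x^7 - 1344 x^5 + 3360 x^3 - 1680 x.

H_7(x); series = 128 x^7 - 1344 x^5 + 3360 x^3 - 1680 x


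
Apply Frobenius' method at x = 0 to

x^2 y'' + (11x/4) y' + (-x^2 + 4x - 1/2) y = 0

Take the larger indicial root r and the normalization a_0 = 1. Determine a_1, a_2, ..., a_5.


Write in Frobenius form y'' + (p(x)/x) y' + (q(x)/x^2) y = 0:
  p(x) = 11/4,  q(x) = -x^2 + 4x - 1/2.
Indicial equation: r(r-1) + (11/4) r + (-1/2) = 0 -> roots r_1 = 1/4, r_2 = -2.
Take r = r_1 = 1/4. Let y(x) = x^r sum_{n>=0} a_n x^n with a_0 = 1.
Substitute y = x^r sum a_n x^n and match x^{r+n}. The recurrence is
  D(n) a_n + 4 a_{n-1} - 1 a_{n-2} = 0,  where D(n) = (r+n)(r+n-1) + (11/4)(r+n) + (-1/2).
  a_n = [-4 a_{n-1} + 1 a_{n-2}] / D(n).
Since the indicial polynomial factors as (r - r_1)(r - r_2), D(n) = (r_1 + n - r_1)(r_1 + n - r_2) = n(n + 9/4).
Evaluating step by step (a_0 = 1):
  n = 1: D(1) = 1(1 + 9/4) = 13/4; numerator = -4(1) = -4; a_1 = (-4)/(13/4) = -16/13
  n = 2: D(2) = 2(2 + 9/4) = 17/2; numerator = -4(-16/13) + 1(1) = 77/13; a_2 = (77/13)/(17/2) = 154/221
  n = 3: D(3) = 3(3 + 9/4) = 63/4; numerator = -4(154/221) + 1(-16/13) = -888/221; a_3 = (-888/221)/(63/4) = -1184/4641
  n = 4: D(4) = 4(4 + 9/4) = 25; numerator = -4(-1184/4641) + 1(154/221) = 7970/4641; a_4 = (7970/4641)/(25) = 1594/23205
  n = 5: D(5) = 5(5 + 9/4) = 145/4; numerator = -4(1594/23205) + 1(-1184/4641) = -12296/23205; a_5 = (-12296/23205)/(145/4) = -1696/116025

r = 1/4; a_0 = 1; a_1 = -16/13; a_2 = 154/221; a_3 = -1184/4641; a_4 = 1594/23205; a_5 = -1696/116025


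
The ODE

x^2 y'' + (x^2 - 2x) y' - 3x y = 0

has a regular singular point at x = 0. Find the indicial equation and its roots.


Divide by x^2 to reach normal form y'' + P_1(x) y' + P_2(x) y = 0 with P_1(x) = 1 - 2/x and P_2(x) = -3/x.
x = 0 is a singular point because the y'-coefficient 1 - 2/x has a pole at x = 0 and the y-coefficient -3/x has a pole at x = 0.
It is a regular singular point because x P_1(x) = p(x) = x - 2 and x^2 P_2(x) = q(x) = -3x are polynomials, hence analytic at x = 0.
p(0) = -2,  q(0) = 0.
Indicial equation: r(r-1) + p(0) r + q(0) = 0, i.e. r^2 + (p(0) - 1) r + q(0) = 0, i.e. r^2 - 3 r = 0.
Discriminant: (-3)^2 - 4(0) = 9, so r = (3 ± 3)/2.
Solving: r_1 = 3, r_2 = 0.

indicial: r^2 - 3 r = 0; roots r_1 = 3, r_2 = 0


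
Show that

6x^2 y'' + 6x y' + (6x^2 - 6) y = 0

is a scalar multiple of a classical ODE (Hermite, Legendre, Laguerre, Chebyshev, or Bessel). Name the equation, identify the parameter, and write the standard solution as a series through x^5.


All three coefficients share the factor 6; dividing through by 6 gives  x^2 y'' + x y' + (x^2 - 1) y = 0.
This matches the Bessel equation x^2 y'' + x y' + (x^2 - nu^2) y = 0 with nu^2 = 1, so nu = 1; the solution bounded at x = 0 is J_1(x).
Frobenius at x = 0: indicial roots ±nu; for r = nu the recurrence k(k + 2nu) c_k = -c_{k-2} gives the standard series J_nu(x) = sum_{k>=0} (-1)^k / (k! (k+nu)!) (x/2)^(2k+nu). Evaluate the first 3 terms:
  k = 0: (-1)^0 / (0! * 1! * 2^1) x^1 = 1/(1*1*2) x^1 = (1/2) x^1
  k = 1: (-1)^1 / (1! * 2! * 2^3) x^3 = -1/(1*2*8) x^3 = (-1/16) x^3
  k = 2: (-1)^2 / (2! * 3! * 2^5) x^5 = 1/(2*6*32) x^5 = (1/384) x^5
Hence J_1(x) = x^5/384 - x^3/16 + x/2 + ....

J_1(x); series = x^5/384 - x^3/16 + x/2


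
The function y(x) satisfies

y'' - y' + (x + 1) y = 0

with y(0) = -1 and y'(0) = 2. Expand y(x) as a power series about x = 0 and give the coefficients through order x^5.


Ansatz: y(x) = sum_{n>=0} a_n x^n, so y'(x) = sum_{n>=1} n a_n x^(n-1) and y''(x) = sum_{n>=2} n(n-1) a_n x^(n-2).
Substitute into P(x) y'' + Q(x) y' + R(x) y = 0 with P(x) = 1, Q(x) = -1, R(x) = x + 1, and match powers of x.
Initial conditions: a_0 = -1, a_1 = 2.
Setting the coefficient of each power of x to zero and solving order by order (substituting the coefficients already found):
  x^0: 2 a_2 - a_1 + a_0 = 0  ->  2 a_2 = a_1 - a_0 = 3  ->  a_2 = 3/2
  x^1: 6 a_3 - 2 a_2 + a_1 + a_0 = 0  ->  6 a_3 = 2 a_2 - a_1 - a_0 = 2  ->  a_3 = 1/3
  x^2: 12 a_4 - 3 a_3 + a_2 + a_1 = 0  ->  12 a_4 = 3 a_3 - a_2 - a_1 = -5/2  ->  a_4 = -5/24
  x^3: 20 a_5 - 4 a_4 + a_3 + a_2 = 0  ->  20 a_5 = 4 a_4 - a_3 - a_2 = -8/3  ->  a_5 = -2/15
Truncated series: y(x) = -1 + 2 x + (3/2) x^2 + (1/3) x^3 - (5/24) x^4 - (2/15) x^5 + O(x^6).

a_0 = -1; a_1 = 2; a_2 = 3/2; a_3 = 1/3; a_4 = -5/24; a_5 = -2/15


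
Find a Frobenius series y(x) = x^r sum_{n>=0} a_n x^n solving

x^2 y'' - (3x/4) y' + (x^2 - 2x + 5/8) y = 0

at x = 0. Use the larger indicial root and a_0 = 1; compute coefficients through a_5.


Write in Frobenius form y'' + (p(x)/x) y' + (q(x)/x^2) y = 0:
  p(x) = -3/4,  q(x) = x^2 - 2x + 5/8.
Indicial equation: r(r-1) + (-3/4) r + (5/8) = 0 -> roots r_1 = 5/4, r_2 = 1/2.
Take r = r_1 = 5/4. Let y(x) = x^r sum_{n>=0} a_n x^n with a_0 = 1.
Substitute y = x^r sum a_n x^n and match x^{r+n}. The recurrence is
  D(n) a_n - 2 a_{n-1} + 1 a_{n-2} = 0,  where D(n) = (r+n)(r+n-1) + (-3/4)(r+n) + (5/8).
  a_n = [2 a_{n-1} - 1 a_{n-2}] / D(n).
Since the indicial polynomial factors as (r - r_1)(r - r_2), D(n) = (r_1 + n - r_1)(r_1 + n - r_2) = n(n + 3/4).
Evaluating step by step (a_0 = 1):
  n = 1: D(1) = 1(1 + 3/4) = 7/4; numerator = 2(1) = 2; a_1 = (2)/(7/4) = 8/7
  n = 2: D(2) = 2(2 + 3/4) = 11/2; numerator = 2(8/7) - 1(1) = 9/7; a_2 = (9/7)/(11/2) = 18/77
  n = 3: D(3) = 3(3 + 3/4) = 45/4; numerator = 2(18/77) - 1(8/7) = -52/77; a_3 = (-52/77)/(45/4) = -208/3465
  n = 4: D(4) = 4(4 + 3/4) = 19; numerator = 2(-208/3465) - 1(18/77) = -1226/3465; a_4 = (-1226/3465)/(19) = -1226/65835
  n = 5: D(5) = 5(5 + 3/4) = 115/4; numerator = 2(-1226/65835) - 1(-208/3465) = 100/4389; a_5 = (100/4389)/(115/4) = 80/100947

r = 5/4; a_0 = 1; a_1 = 8/7; a_2 = 18/77; a_3 = -208/3465; a_4 = -1226/65835; a_5 = 80/100947


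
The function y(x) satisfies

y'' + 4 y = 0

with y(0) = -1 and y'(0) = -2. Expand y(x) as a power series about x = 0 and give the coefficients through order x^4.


Ansatz: y(x) = sum_{n>=0} a_n x^n, so y'(x) = sum_{n>=1} n a_n x^(n-1) and y''(x) = sum_{n>=2} n(n-1) a_n x^(n-2).
Substitute into P(x) y'' + Q(x) y' + R(x) y = 0 with P(x) = 1, Q(x) = 0, R(x) = 4, and match powers of x.
Initial conditions: a_0 = -1, a_1 = -2.
Setting the coefficient of each power of x to zero and solving order by order (substituting the coefficients already found):
  x^0: 2 a_2 + 4 a_0 = 0  ->  2 a_2 = -4 a_0 = 4  ->  a_2 = 2
  x^1: 6 a_3 + 4 a_1 = 0  ->  6 a_3 = -4 a_1 = 8  ->  a_3 = 4/3
  x^2: 12 a_4 + 4 a_2 = 0  ->  12 a_4 = -4 a_2 = -8  ->  a_4 = -2/3
Truncated series: y(x) = -1 - 2 x + 2 x^2 + (4/3) x^3 - (2/3) x^4 + O(x^5).

a_0 = -1; a_1 = -2; a_2 = 2; a_3 = 4/3; a_4 = -2/3


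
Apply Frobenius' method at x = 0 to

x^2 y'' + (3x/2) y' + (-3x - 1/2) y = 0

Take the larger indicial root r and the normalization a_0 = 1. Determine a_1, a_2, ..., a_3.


Write in Frobenius form y'' + (p(x)/x) y' + (q(x)/x^2) y = 0:
  p(x) = 3/2,  q(x) = -3x - 1/2.
Indicial equation: r(r-1) + (3/2) r + (-1/2) = 0 -> roots r_1 = 1/2, r_2 = -1.
Take r = r_1 = 1/2. Let y(x) = x^r sum_{n>=0} a_n x^n with a_0 = 1.
Substitute y = x^r sum a_n x^n and match x^{r+n}. The recurrence is
  D(n) a_n - 3 a_{n-1} = 0,  where D(n) = (r+n)(r+n-1) + (3/2)(r+n) + (-1/2).
  a_n = 3 / D(n) * a_{n-1}.
Since the indicial polynomial factors as (r - r_1)(r - r_2), D(n) = (r_1 + n - r_1)(r_1 + n - r_2) = n(n + 3/2).
Evaluating step by step (a_0 = 1):
  n = 1: D(1) = 1(1 + 3/2) = 5/2; numerator = 3(1) = 3; a_1 = (3)/(5/2) = 6/5
  n = 2: D(2) = 2(2 + 3/2) = 7; numerator = 3(6/5) = 18/5; a_2 = (18/5)/(7) = 18/35
  n = 3: D(3) = 3(3 + 3/2) = 27/2; numerator = 3(18/35) = 54/35; a_3 = (54/35)/(27/2) = 4/35

r = 1/2; a_0 = 1; a_1 = 6/5; a_2 = 18/35; a_3 = 4/35


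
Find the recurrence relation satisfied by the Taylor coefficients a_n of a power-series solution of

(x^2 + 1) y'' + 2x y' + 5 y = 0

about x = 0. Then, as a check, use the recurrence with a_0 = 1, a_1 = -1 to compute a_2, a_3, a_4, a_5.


Substitute y = sum_n a_n x^n.
(1 + 1 x^2) y'' contributes (n+2)(n+1) a_{n+2} + n(n-1) a_n at x^n.
2 x y'(x) contributes 2 n a_n at x^n.
5 y(x) contributes 5 a_n at x^n.
Matching x^n: (n+2)(n+1) a_{n+2} + (n(n-1) + 2 n + 5) a_n = 0.
Thus a_{n+2} = (-n(n-1) - 2 n - 5) / ((n+1)(n+2)) * a_n.

Check with a_0 = 1, a_1 = -1 (apply the recurrence for n = 0, 1, 2, 3): a_0 = 1, a_1 = -1, a_2 = -5/2, a_3 = 7/6, a_4 = 55/24, a_5 = -119/120.

a_(n+2) = (-n(n-1) - 2 n - 5) / ((n+1)(n+2)) * a_n; check: a_0 = 1, a_1 = -1, a_2 = -5/2, a_3 = 7/6, a_4 = 55/24, a_5 = -119/120


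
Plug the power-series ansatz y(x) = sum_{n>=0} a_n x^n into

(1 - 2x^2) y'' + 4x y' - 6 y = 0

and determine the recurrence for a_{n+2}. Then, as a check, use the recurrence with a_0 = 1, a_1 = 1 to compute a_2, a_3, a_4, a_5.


Substitute y = sum_n a_n x^n.
(1 - 2 x^2) y'' contributes (n+2)(n+1) a_{n+2} - 2 n(n-1) a_n at x^n.
4 x y'(x) contributes 4 n a_n at x^n.
-6 y(x) contributes -6 a_n at x^n.
Matching x^n: (n+2)(n+1) a_{n+2} + (-2 n(n-1) + 4 n - 6) a_n = 0.
Thus a_{n+2} = (2 n(n-1) - 4 n + 6) / ((n+1)(n+2)) * a_n.

Check with a_0 = 1, a_1 = 1 (apply the recurrence for n = 0, 1, 2, 3): a_0 = 1, a_1 = 1, a_2 = 3, a_3 = 1/3, a_4 = 1/2, a_5 = 1/10.

a_(n+2) = (2 n(n-1) - 4 n + 6) / ((n+1)(n+2)) * a_n; check: a_0 = 1, a_1 = 1, a_2 = 3, a_3 = 1/3, a_4 = 1/2, a_5 = 1/10


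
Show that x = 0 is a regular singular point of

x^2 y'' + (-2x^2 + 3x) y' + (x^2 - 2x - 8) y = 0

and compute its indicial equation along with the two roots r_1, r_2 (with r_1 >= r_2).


Divide by x^2 to reach normal form y'' + P_1(x) y' + P_2(x) y = 0 with P_1(x) = -2 + 3/x and P_2(x) = 1 - 2/x - 8/x^2.
x = 0 is a singular point because the y'-coefficient -2 + 3/x has a pole at x = 0 and the y-coefficient 1 - 2/x - 8/x^2 has a pole at x = 0.
It is a regular singular point because x P_1(x) = p(x) = 3 - 2x and x^2 P_2(x) = q(x) = x^2 - 2x - 8 are polynomials, hence analytic at x = 0.
p(0) = 3,  q(0) = -8.
Indicial equation: r(r-1) + p(0) r + q(0) = 0, i.e. r^2 + (p(0) - 1) r + q(0) = 0, i.e. r^2 + 2 r - 8 = 0.
Discriminant: (2)^2 - 4(-8) = 36, so r = (-2 ± 6)/2.
Solving: r_1 = 2, r_2 = -4.

indicial: r^2 + 2 r - 8 = 0; roots r_1 = 2, r_2 = -4


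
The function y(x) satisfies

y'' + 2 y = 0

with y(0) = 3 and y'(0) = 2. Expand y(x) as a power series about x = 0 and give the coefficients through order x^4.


Ansatz: y(x) = sum_{n>=0} a_n x^n, so y'(x) = sum_{n>=1} n a_n x^(n-1) and y''(x) = sum_{n>=2} n(n-1) a_n x^(n-2).
Substitute into P(x) y'' + Q(x) y' + R(x) y = 0 with P(x) = 1, Q(x) = 0, R(x) = 2, and match powers of x.
Initial conditions: a_0 = 3, a_1 = 2.
Setting the coefficient of each power of x to zero and solving order by order (substituting the coefficients already found):
  x^0: 2 a_2 + 2 a_0 = 0  ->  2 a_2 = -2 a_0 = -6  ->  a_2 = -3
  x^1: 6 a_3 + 2 a_1 = 0  ->  6 a_3 = -2 a_1 = -4  ->  a_3 = -2/3
  x^2: 12 a_4 + 2 a_2 = 0  ->  12 a_4 = -2 a_2 = 6  ->  a_4 = 1/2
Truncated series: y(x) = 3 + 2 x - 3 x^2 - (2/3) x^3 + (1/2) x^4 + O(x^5).

a_0 = 3; a_1 = 2; a_2 = -3; a_3 = -2/3; a_4 = 1/2


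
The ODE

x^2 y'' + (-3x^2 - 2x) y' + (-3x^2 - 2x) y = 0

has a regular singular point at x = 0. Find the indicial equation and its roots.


Divide by x^2 to reach normal form y'' + P_1(x) y' + P_2(x) y = 0 with P_1(x) = -3 - 2/x and P_2(x) = -3 - 2/x.
x = 0 is a singular point because the y'-coefficient -3 - 2/x has a pole at x = 0 and the y-coefficient -3 - 2/x has a pole at x = 0.
It is a regular singular point because x P_1(x) = p(x) = -3x - 2 and x^2 P_2(x) = q(x) = -3x^2 - 2x are polynomials, hence analytic at x = 0.
p(0) = -2,  q(0) = 0.
Indicial equation: r(r-1) + p(0) r + q(0) = 0, i.e. r^2 + (p(0) - 1) r + q(0) = 0, i.e. r^2 - 3 r = 0.
Discriminant: (-3)^2 - 4(0) = 9, so r = (3 ± 3)/2.
Solving: r_1 = 3, r_2 = 0.

indicial: r^2 - 3 r = 0; roots r_1 = 3, r_2 = 0


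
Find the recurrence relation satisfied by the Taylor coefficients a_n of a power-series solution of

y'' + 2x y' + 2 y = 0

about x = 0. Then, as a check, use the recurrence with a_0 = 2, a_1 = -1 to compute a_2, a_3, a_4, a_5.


Substitute y = sum_n a_n x^n.
y''(x) has coefficient (n+2)(n+1) a_{n+2} at x^n;
2 x y'(x) has coefficient 2 n a_n at x^n (shift);
2 y(x) has coefficient 2 a_n at x^n.
Matching x^n: (n+2)(n+1) a_{n+2} + (2n + 2) a_n = 0.
Thus a_{n+2} = (-2n - 2) / ((n+1)(n+2)) * a_n.

Check with a_0 = 2, a_1 = -1 (apply the recurrence for n = 0, 1, 2, 3): a_0 = 2, a_1 = -1, a_2 = -2, a_3 = 2/3, a_4 = 1, a_5 = -4/15.

a_(n+2) = (-2n - 2) / ((n+1)(n+2)) * a_n; check: a_0 = 2, a_1 = -1, a_2 = -2, a_3 = 2/3, a_4 = 1, a_5 = -4/15


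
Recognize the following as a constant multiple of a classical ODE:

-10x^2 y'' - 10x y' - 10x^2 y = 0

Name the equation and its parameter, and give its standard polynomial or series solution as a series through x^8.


All three coefficients share the factor -10; dividing through by -10 gives  x^2 y'' + x y' + x^2 y = 0.
This matches the Bessel equation x^2 y'' + x y' + (x^2 - nu^2) y = 0 with nu^2 = 0, so nu = 0; the solution bounded at x = 0 is J_0(x).
Frobenius at x = 0: indicial roots ±nu; for r = nu the recurrence k(k + 2nu) c_k = -c_{k-2} gives the standard series J_nu(x) = sum_{k>=0} (-1)^k / (k! (k+nu)!) (x/2)^(2k+nu). Evaluate the first 5 terms:
  k = 0: (-1)^0 / (0! * 0! * 2^0) x^0 = 1/(1*1*1) x^0 = (1) x^0
  k = 1: (-1)^1 / (1! * 1! * 2^2) x^2 = -1/(1*1*4) x^2 = (-1/4) x^2
  k = 2: (-1)^2 / (2! * 2! * 2^4) x^4 = 1/(2*2*16) x^4 = (1/64) x^4
  k = 3: (-1)^3 / (3! * 3! * 2^6) x^6 = -1/(6*6*64) x^6 = (-1/2304) x^6
  k = 4: (-1)^4 / (4! * 4! * 2^8) x^8 = 1/(24*24*256) x^8 = (1/147456) x^8
Hence J_0(x) = x^8/147456 - x^6/2304 + x^4/64 - x^2/4 + 1 + ....

J_0(x); series = x^8/147456 - x^6/2304 + x^4/64 - x^2/4 + 1


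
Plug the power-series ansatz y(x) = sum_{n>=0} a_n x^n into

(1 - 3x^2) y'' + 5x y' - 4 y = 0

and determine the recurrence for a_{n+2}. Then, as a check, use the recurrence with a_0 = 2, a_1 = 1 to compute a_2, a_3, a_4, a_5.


Substitute y = sum_n a_n x^n.
(1 - 3 x^2) y'' contributes (n+2)(n+1) a_{n+2} - 3 n(n-1) a_n at x^n.
5 x y'(x) contributes 5 n a_n at x^n.
-4 y(x) contributes -4 a_n at x^n.
Matching x^n: (n+2)(n+1) a_{n+2} + (-3 n(n-1) + 5 n - 4) a_n = 0.
Thus a_{n+2} = (3 n(n-1) - 5 n + 4) / ((n+1)(n+2)) * a_n.

Check with a_0 = 2, a_1 = 1 (apply the recurrence for n = 0, 1, 2, 3): a_0 = 2, a_1 = 1, a_2 = 4, a_3 = -1/6, a_4 = 0, a_5 = -7/120.

a_(n+2) = (3 n(n-1) - 5 n + 4) / ((n+1)(n+2)) * a_n; check: a_0 = 2, a_1 = 1, a_2 = 4, a_3 = -1/6, a_4 = 0, a_5 = -7/120


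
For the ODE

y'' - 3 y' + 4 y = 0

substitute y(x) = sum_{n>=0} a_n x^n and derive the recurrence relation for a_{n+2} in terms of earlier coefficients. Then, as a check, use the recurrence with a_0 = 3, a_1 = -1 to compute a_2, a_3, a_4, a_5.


Substitute y = sum_n a_n x^n.
y''(x) has coefficient (n+2)(n+1) a_{n+2} at x^n;
-3 y'(x) has coefficient -3 (n+1) a_{n+1} at x^n;
4 y(x) has coefficient 4 a_n at x^n.
Matching x^n: (n+2)(n+1) a_{n+2} - 3 (n+1) a_{n+1} + 4 a_n = 0.
Thus a_{n+2} = [3 (n+1) a_{n+1} - 4 a_n] / ((n+1)(n+2)).

Check with a_0 = 3, a_1 = -1 (apply the recurrence for n = 0, 1, 2, 3): a_0 = 3, a_1 = -1, a_2 = -15/2, a_3 = -41/6, a_4 = -21/8, a_5 = -5/24.

a_(n+2) = [3 (n+1) a_(n+1) - 4 a_n] / ((n+1)(n+2)); check: a_0 = 3, a_1 = -1, a_2 = -15/2, a_3 = -41/6, a_4 = -21/8, a_5 = -5/24


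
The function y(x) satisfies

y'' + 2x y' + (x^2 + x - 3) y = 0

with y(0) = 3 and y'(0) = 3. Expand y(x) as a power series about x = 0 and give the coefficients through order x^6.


Ansatz: y(x) = sum_{n>=0} a_n x^n, so y'(x) = sum_{n>=1} n a_n x^(n-1) and y''(x) = sum_{n>=2} n(n-1) a_n x^(n-2).
Substitute into P(x) y'' + Q(x) y' + R(x) y = 0 with P(x) = 1, Q(x) = 2x, R(x) = x^2 + x - 3, and match powers of x.
Initial conditions: a_0 = 3, a_1 = 3.
Setting the coefficient of each power of x to zero and solving order by order (substituting the coefficients already found):
  x^0: 2 a_2 - 3 a_0 = 0  ->  2 a_2 = 3 a_0 = 9  ->  a_2 = 9/2
  x^1: 6 a_3 - a_1 + a_0 = 0  ->  6 a_3 = a_1 - a_0 = 0  ->  a_3 = 0
  x^2: 12 a_4 + a_2 + a_1 + a_0 = 0  ->  12 a_4 = -a_2 - a_1 - a_0 = -21/2  ->  a_4 = -7/8
  x^3: 20 a_5 + 3 a_3 + a_2 + a_1 = 0  ->  20 a_5 = -3 a_3 - a_2 - a_1 = -15/2  ->  a_5 = -3/8
  x^4: 30 a_6 + 5 a_4 + a_3 + a_2 = 0  ->  30 a_6 = -5 a_4 - a_3 - a_2 = -1/8  ->  a_6 = -1/240
Truncated series: y(x) = 3 + 3 x + (9/2) x^2 - (7/8) x^4 - (3/8) x^5 - (1/240) x^6 + O(x^7).

a_0 = 3; a_1 = 3; a_2 = 9/2; a_3 = 0; a_4 = -7/8; a_5 = -3/8; a_6 = -1/240


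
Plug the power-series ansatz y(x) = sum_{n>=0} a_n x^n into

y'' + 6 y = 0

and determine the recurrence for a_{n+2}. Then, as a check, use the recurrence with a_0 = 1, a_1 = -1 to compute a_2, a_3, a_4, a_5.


Substitute y = sum_n a_n x^n into y'' + (const) y = 0.
y''(x) = sum_{n>=0} (n+2)(n+1) a_{n+2} x^n.
The ODE becomes sum_n [(n+2)(n+1) a_{n+2} + 6 a_n] x^n = 0.
Setting each coefficient to zero gives the recurrence:
  (n+2)(n+1) a_{n+2} + 6 a_n = 0,
  a_{n+2} = -6 / ((n+1)(n+2)) a_n.

Check with a_0 = 1, a_1 = -1 (apply the recurrence for n = 0, 1, 2, 3): a_0 = 1, a_1 = -1, a_2 = -3, a_3 = 1, a_4 = 3/2, a_5 = -3/10.

a_{n+2} = -6/((n+1)(n+2)) * a_n; check: a_0 = 1, a_1 = -1, a_2 = -3, a_3 = 1, a_4 = 3/2, a_5 = -3/10


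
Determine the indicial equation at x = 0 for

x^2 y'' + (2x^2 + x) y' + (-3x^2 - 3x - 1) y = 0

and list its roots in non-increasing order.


Divide by x^2 to reach normal form y'' + P_1(x) y' + P_2(x) y = 0 with P_1(x) = 2 + 1/x and P_2(x) = -3 - 3/x - 1/x^2.
x = 0 is a singular point because the y'-coefficient 2 + 1/x has a pole at x = 0 and the y-coefficient -3 - 3/x - 1/x^2 has a pole at x = 0.
It is a regular singular point because x P_1(x) = p(x) = 2x + 1 and x^2 P_2(x) = q(x) = -3x^2 - 3x - 1 are polynomials, hence analytic at x = 0.
p(0) = 1,  q(0) = -1.
Indicial equation: r(r-1) + p(0) r + q(0) = 0, i.e. r^2 + (p(0) - 1) r + q(0) = 0, i.e. r^2 - 1 = 0.
Discriminant: (0)^2 - 4(-1) = 4, so r = (0 ± 2)/2.
Solving: r_1 = 1, r_2 = -1.

indicial: r^2 - 1 = 0; roots r_1 = 1, r_2 = -1


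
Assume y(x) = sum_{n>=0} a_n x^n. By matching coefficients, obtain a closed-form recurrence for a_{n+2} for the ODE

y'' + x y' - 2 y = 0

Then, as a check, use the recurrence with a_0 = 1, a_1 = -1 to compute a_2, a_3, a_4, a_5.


Substitute y = sum_n a_n x^n.
y''(x) has coefficient (n+2)(n+1) a_{n+2} at x^n;
x y'(x) has coefficient n a_n at x^n (shift);
-2 y(x) has coefficient -2 a_n at x^n.
Matching x^n: (n+2)(n+1) a_{n+2} + (n - 2) a_n = 0.
Thus a_{n+2} = (-n + 2) / ((n+1)(n+2)) * a_n.

Check with a_0 = 1, a_1 = -1 (apply the recurrence for n = 0, 1, 2, 3): a_0 = 1, a_1 = -1, a_2 = 1, a_3 = -1/6, a_4 = 0, a_5 = 1/120.

a_(n+2) = (-n + 2) / ((n+1)(n+2)) * a_n; check: a_0 = 1, a_1 = -1, a_2 = 1, a_3 = -1/6, a_4 = 0, a_5 = 1/120


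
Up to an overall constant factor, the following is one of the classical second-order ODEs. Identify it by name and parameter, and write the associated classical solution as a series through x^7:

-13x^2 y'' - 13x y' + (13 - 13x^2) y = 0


All three coefficients share the factor -13; dividing through by -13 gives  x^2 y'' + x y' + (x^2 - 1) y = 0.
This matches the Bessel equation x^2 y'' + x y' + (x^2 - nu^2) y = 0 with nu^2 = 1, so nu = 1; the solution bounded at x = 0 is J_1(x).
Frobenius at x = 0: indicial roots ±nu; for r = nu the recurrence k(k + 2nu) c_k = -c_{k-2} gives the standard series J_nu(x) = sum_{k>=0} (-1)^k / (k! (k+nu)!) (x/2)^(2k+nu). Evaluate the first 4 terms:
  k = 0: (-1)^0 / (0! * 1! * 2^1) x^1 = 1/(1*1*2) x^1 = (1/2) x^1
  k = 1: (-1)^1 / (1! * 2! * 2^3) x^3 = -1/(1*2*8) x^3 = (-1/16) x^3
  k = 2: (-1)^2 / (2! * 3! * 2^5) x^5 = 1/(2*6*32) x^5 = (1/384) x^5
  k = 3: (-1)^3 / (3! * 4! * 2^7) x^7 = -1/(6*24*128) x^7 = (-1/18432) x^7
Hence J_1(x) = -x^7/18432 + x^5/384 - x^3/16 + x/2 + ....

J_1(x); series = -x^7/18432 + x^5/384 - x^3/16 + x/2


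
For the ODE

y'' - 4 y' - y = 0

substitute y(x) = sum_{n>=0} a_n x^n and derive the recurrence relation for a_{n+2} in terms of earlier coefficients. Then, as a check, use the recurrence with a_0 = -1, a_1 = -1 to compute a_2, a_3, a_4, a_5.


Substitute y = sum_n a_n x^n.
y''(x) has coefficient (n+2)(n+1) a_{n+2} at x^n;
-4 y'(x) has coefficient -4 (n+1) a_{n+1} at x^n;
-y(x) has coefficient -1 a_n at x^n.
Matching x^n: (n+2)(n+1) a_{n+2} - 4 (n+1) a_{n+1} - 1 a_n = 0.
Thus a_{n+2} = [4 (n+1) a_{n+1} + 1 a_n] / ((n+1)(n+2)).

Check with a_0 = -1, a_1 = -1 (apply the recurrence for n = 0, 1, 2, 3): a_0 = -1, a_1 = -1, a_2 = -5/2, a_3 = -7/2, a_4 = -89/24, a_5 = -377/120.

a_(n+2) = [4 (n+1) a_(n+1) + 1 a_n] / ((n+1)(n+2)); check: a_0 = -1, a_1 = -1, a_2 = -5/2, a_3 = -7/2, a_4 = -89/24, a_5 = -377/120


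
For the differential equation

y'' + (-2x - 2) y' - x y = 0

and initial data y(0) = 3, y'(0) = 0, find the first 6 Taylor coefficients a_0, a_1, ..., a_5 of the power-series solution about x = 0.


Ansatz: y(x) = sum_{n>=0} a_n x^n, so y'(x) = sum_{n>=1} n a_n x^(n-1) and y''(x) = sum_{n>=2} n(n-1) a_n x^(n-2).
Substitute into P(x) y'' + Q(x) y' + R(x) y = 0 with P(x) = 1, Q(x) = -2x - 2, R(x) = -x, and match powers of x.
Initial conditions: a_0 = 3, a_1 = 0.
Setting the coefficient of each power of x to zero and solving order by order (substituting the coefficients already found):
  x^0: 2 a_2 - 2 a_1 = 0  ->  2 a_2 = 2 a_1 = 0  ->  a_2 = 0
  x^1: 6 a_3 - 4 a_2 - 2 a_1 - a_0 = 0  ->  6 a_3 = 4 a_2 + 2 a_1 + a_0 = 3  ->  a_3 = 1/2
  x^2: 12 a_4 - 6 a_3 - 4 a_2 - a_1 = 0  ->  12 a_4 = 6 a_3 + 4 a_2 + a_1 = 3  ->  a_4 = 1/4
  x^3: 20 a_5 - 8 a_4 - 6 a_3 - a_2 = 0  ->  20 a_5 = 8 a_4 + 6 a_3 + a_2 = 5  ->  a_5 = 1/4
Truncated series: y(x) = 3 + (1/2) x^3 + (1/4) x^4 + (1/4) x^5 + O(x^6).

a_0 = 3; a_1 = 0; a_2 = 0; a_3 = 1/2; a_4 = 1/4; a_5 = 1/4


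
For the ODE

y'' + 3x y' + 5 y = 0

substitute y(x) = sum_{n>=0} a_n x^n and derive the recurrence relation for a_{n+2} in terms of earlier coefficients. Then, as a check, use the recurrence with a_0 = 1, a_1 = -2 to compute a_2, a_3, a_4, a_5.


Substitute y = sum_n a_n x^n.
y''(x) has coefficient (n+2)(n+1) a_{n+2} at x^n;
3 x y'(x) has coefficient 3 n a_n at x^n (shift);
5 y(x) has coefficient 5 a_n at x^n.
Matching x^n: (n+2)(n+1) a_{n+2} + (3n + 5) a_n = 0.
Thus a_{n+2} = (-3n - 5) / ((n+1)(n+2)) * a_n.

Check with a_0 = 1, a_1 = -2 (apply the recurrence for n = 0, 1, 2, 3): a_0 = 1, a_1 = -2, a_2 = -5/2, a_3 = 8/3, a_4 = 55/24, a_5 = -28/15.

a_(n+2) = (-3n - 5) / ((n+1)(n+2)) * a_n; check: a_0 = 1, a_1 = -2, a_2 = -5/2, a_3 = 8/3, a_4 = 55/24, a_5 = -28/15


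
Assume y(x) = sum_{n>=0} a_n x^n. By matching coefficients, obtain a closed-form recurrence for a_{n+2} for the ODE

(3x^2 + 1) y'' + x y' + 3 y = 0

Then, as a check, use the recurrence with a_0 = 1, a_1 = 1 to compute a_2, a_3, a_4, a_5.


Substitute y = sum_n a_n x^n.
(1 + 3 x^2) y'' contributes (n+2)(n+1) a_{n+2} + 3 n(n-1) a_n at x^n.
x y'(x) contributes n a_n at x^n.
3 y(x) contributes 3 a_n at x^n.
Matching x^n: (n+2)(n+1) a_{n+2} + (3 n(n-1) + n + 3) a_n = 0.
Thus a_{n+2} = (-3 n(n-1) - n - 3) / ((n+1)(n+2)) * a_n.

Check with a_0 = 1, a_1 = 1 (apply the recurrence for n = 0, 1, 2, 3): a_0 = 1, a_1 = 1, a_2 = -3/2, a_3 = -2/3, a_4 = 11/8, a_5 = 4/5.

a_(n+2) = (-3 n(n-1) - n - 3) / ((n+1)(n+2)) * a_n; check: a_0 = 1, a_1 = 1, a_2 = -3/2, a_3 = -2/3, a_4 = 11/8, a_5 = 4/5


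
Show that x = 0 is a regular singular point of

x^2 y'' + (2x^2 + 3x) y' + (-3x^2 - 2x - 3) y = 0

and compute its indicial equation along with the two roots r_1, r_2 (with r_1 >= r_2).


Divide by x^2 to reach normal form y'' + P_1(x) y' + P_2(x) y = 0 with P_1(x) = 2 + 3/x and P_2(x) = -3 - 2/x - 3/x^2.
x = 0 is a singular point because the y'-coefficient 2 + 3/x has a pole at x = 0 and the y-coefficient -3 - 2/x - 3/x^2 has a pole at x = 0.
It is a regular singular point because x P_1(x) = p(x) = 2x + 3 and x^2 P_2(x) = q(x) = -3x^2 - 2x - 3 are polynomials, hence analytic at x = 0.
p(0) = 3,  q(0) = -3.
Indicial equation: r(r-1) + p(0) r + q(0) = 0, i.e. r^2 + (p(0) - 1) r + q(0) = 0, i.e. r^2 + 2 r - 3 = 0.
Discriminant: (2)^2 - 4(-3) = 16, so r = (-2 ± 4)/2.
Solving: r_1 = 1, r_2 = -3.

indicial: r^2 + 2 r - 3 = 0; roots r_1 = 1, r_2 = -3


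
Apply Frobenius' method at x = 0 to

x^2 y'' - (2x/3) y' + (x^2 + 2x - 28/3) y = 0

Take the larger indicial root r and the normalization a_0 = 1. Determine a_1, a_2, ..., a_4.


Write in Frobenius form y'' + (p(x)/x) y' + (q(x)/x^2) y = 0:
  p(x) = -2/3,  q(x) = x^2 + 2x - 28/3.
Indicial equation: r(r-1) + (-2/3) r + (-28/3) = 0 -> roots r_1 = 4, r_2 = -7/3.
Take r = r_1 = 4. Let y(x) = x^r sum_{n>=0} a_n x^n with a_0 = 1.
Substitute y = x^r sum a_n x^n and match x^{r+n}. The recurrence is
  D(n) a_n + 2 a_{n-1} + 1 a_{n-2} = 0,  where D(n) = (r+n)(r+n-1) + (-2/3)(r+n) + (-28/3).
  a_n = [-2 a_{n-1} - 1 a_{n-2}] / D(n).
Since the indicial polynomial factors as (r - r_1)(r - r_2), D(n) = (r_1 + n - r_1)(r_1 + n - r_2) = n(n + 19/3).
Evaluating step by step (a_0 = 1):
  n = 1: D(1) = 1(1 + 19/3) = 22/3; numerator = -2(1) = -2; a_1 = (-2)/(22/3) = -3/11
  n = 2: D(2) = 2(2 + 19/3) = 50/3; numerator = -2(-3/11) - 1(1) = -5/11; a_2 = (-5/11)/(50/3) = -3/110
  n = 3: D(3) = 3(3 + 19/3) = 28; numerator = -2(-3/110) - 1(-3/11) = 18/55; a_3 = (18/55)/(28) = 9/770
  n = 4: D(4) = 4(4 + 19/3) = 124/3; numerator = -2(9/770) - 1(-3/110) = 3/770; a_4 = (3/770)/(124/3) = 9/95480

r = 4; a_0 = 1; a_1 = -3/11; a_2 = -3/110; a_3 = 9/770; a_4 = 9/95480
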